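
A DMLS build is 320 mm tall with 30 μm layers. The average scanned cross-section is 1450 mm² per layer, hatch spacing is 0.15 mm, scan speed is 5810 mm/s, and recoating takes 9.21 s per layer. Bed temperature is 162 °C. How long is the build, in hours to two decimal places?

Layers = ⌈320/0.03⌉ = 10667.
Per-layer scan distance: 1450 / 0.15 → 9666.7 mm.
Per-layer scan time: 9666.7 / 5810 → 1.6638 s.
Layer cycle: 1.6638 + 9.21 → 10.8738 s.
Build time = 10667 × 10.8738 = 115990.8246 s = 32.22 hours.

32.22 hours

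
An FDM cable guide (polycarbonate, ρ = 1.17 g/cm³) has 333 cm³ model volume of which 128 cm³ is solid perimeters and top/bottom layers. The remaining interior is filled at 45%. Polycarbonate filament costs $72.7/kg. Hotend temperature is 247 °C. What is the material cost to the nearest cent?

$18.73

Interior volume = 333 − 128, so 205 cm³.
Infill volume = 0.45 × 205 = 92.25 cm³.
Deposited volume = 128 + 92.25 = 220.25 cm³.
Mass: 220.25 × 1.17 → 257.6925 g.
At $72.7/kg: 257.6925/1000 × 72.7 = $18.73.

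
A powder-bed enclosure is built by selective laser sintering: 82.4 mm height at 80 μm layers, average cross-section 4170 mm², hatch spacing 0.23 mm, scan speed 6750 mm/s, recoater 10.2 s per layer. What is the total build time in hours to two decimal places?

3.69 hours

Layers = ⌈82.4/0.08⌉ = 1030.
Per-layer scan distance = 4170 / 0.23, so 18130.4 mm.
Laser time per layer = 18130.4 / 6750, so 2.686 s.
Time per layer: 2.686 + 10.2 → 12.886 s.
Build time = 1030 × 12.886 = 13272.58 s = 3.69 hours.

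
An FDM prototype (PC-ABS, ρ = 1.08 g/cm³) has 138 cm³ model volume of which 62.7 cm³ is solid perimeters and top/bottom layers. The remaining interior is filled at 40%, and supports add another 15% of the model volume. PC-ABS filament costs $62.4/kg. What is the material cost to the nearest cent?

$7.65

Volume inside the shell: 138 − 62.7 → 75.3 cm³.
Deposited infill = 0.40 × 75.3 = 30.12 cm³.
Support = 0.15 × 138 = 20.7 cm³.
Total extruded: 62.7 + 30.12 + 20.7 → 113.52 cm³.
Mass = 113.52 × 1.08, so 122.6016 g.
Cost = 122.6016 g / 1000 × $62.4/kg = $7.65.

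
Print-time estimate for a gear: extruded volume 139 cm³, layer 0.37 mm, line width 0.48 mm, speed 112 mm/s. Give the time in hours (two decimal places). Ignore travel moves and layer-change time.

1.94 hours

Extrusion cross-section: 0.37 × 0.48 → 0.1776 mm².
Path length: 139000 mm³ / 0.1776 mm² → 782657.7 mm.
Print-move time = 782657.7 / 112 = 6988 s.
In the requested units: 6988 s = 1.94 hours.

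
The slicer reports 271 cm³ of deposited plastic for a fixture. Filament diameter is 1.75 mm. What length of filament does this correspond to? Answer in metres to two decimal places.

112.67 m

Cross-section of 1.75 mm filament: π·(1.75/2)² = 2.4053 mm².
L = 271000 mm³ / 2.4053 mm² = 112667.86 mm, i.e. 112.67 m.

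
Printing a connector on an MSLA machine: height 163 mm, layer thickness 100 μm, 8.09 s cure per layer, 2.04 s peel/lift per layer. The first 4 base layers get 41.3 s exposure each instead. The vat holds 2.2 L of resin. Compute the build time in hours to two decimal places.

Layer count = ceil(163 / 0.1) = 1630.
Burn-in layers: 4 × (41.3 + 2.04) → 173.36 s.
Normal layers = 1626 × (8.09 + 2.04), so 16471.38 s.
Total = 173.36 + 16471.38 = 16644.74 s = 4.62 hours.

4.62 hours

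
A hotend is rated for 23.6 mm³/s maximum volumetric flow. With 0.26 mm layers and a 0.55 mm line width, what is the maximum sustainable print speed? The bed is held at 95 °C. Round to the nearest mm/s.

A = 0.26 × 0.55 = 0.143 mm².
Max speed = 23.6 / 0.143 = 165.03 ≈ 165 mm/s.

165 mm/s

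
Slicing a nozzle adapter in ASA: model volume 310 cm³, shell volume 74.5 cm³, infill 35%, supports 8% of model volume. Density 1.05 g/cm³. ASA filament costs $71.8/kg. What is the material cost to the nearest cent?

$13.70

Infill region: 310 − 74.5 → 235.5 cm³.
Deposited infill: 0.35 × 235.5 → 82.425 cm³.
Support = 0.08 × 310, so 24.8 cm³.
Total extruded: 74.5 + 82.425 + 24.8 → 181.725 cm³.
Mass = 181.725 × 1.05, so 190.81125 g.
At $71.8/kg: 190.81125/1000 × 71.8 = $13.70.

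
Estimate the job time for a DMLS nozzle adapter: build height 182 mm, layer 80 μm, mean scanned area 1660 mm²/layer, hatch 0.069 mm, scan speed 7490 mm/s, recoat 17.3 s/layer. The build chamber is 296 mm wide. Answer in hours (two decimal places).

12.96 hours

Number of layers: 182 / 0.08 → 2275 (rounded up).
Scan path per layer = 1660 / 0.069, so 24058 mm.
Laser time per layer = 24058 / 7490, so 3.212 s.
Layer cycle = 3.212 + 17.3 = 20.512 s.
2275 layers × 20.512 s/layer = 46664.8 s, i.e. 12.96 hours.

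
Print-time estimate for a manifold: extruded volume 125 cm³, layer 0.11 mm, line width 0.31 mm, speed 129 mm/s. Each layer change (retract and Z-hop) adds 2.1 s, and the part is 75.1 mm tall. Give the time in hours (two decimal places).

8.29 hours

Bead cross-section = 0.11 × 0.31 = 0.0341 mm².
Total extruded path = 125000/0.0341 = 3665689.1 mm.
Time extruding = 3665689.1 / 129 = 28416.2 s.
Layer count = ceil(75.1 / 0.11) = 683.
Non-print overhead = 683 × 2.1, so 1434.3 s.
Total = 28416.2 + 1434.3 = 29850.5 s = 8.29 hours.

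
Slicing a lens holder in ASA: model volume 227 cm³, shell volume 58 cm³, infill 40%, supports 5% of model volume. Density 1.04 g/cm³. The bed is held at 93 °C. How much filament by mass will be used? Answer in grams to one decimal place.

142.4 g

Volume inside the shell: 227 − 58 → 169 cm³.
Infill volume = 0.40 × 169, so 67.6 cm³.
Support = 0.05 × 227 = 11.35 cm³.
Total extruded = 58 + 67.6 + 11.35, so 136.95 cm³.
Mass = 136.95 × 1.04, so 142.428 g.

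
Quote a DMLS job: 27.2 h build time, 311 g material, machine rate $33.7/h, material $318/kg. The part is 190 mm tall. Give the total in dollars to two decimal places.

$1015.54

Time charge = 33.7 × 27.2, so $916.64.
Material cost = 318 × 311/1000 = $98.898.
Total = 916.64 + 98.898 = 1015.538 ≈ $1015.54.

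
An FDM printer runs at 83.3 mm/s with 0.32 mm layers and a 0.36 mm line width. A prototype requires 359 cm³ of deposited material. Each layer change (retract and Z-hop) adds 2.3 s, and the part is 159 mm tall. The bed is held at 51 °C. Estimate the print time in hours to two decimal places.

10.71 hours

Bead cross-section = 0.32 × 0.36 = 0.1152 mm².
Total extruded path = 359000/0.1152 = 3116319.4 mm.
Extrusion time = 3116319.4 / 83.3 = 37410.8 s.
Layer count = ceil(159 / 0.32) = 497.
Non-print overhead = 497 × 2.3, so 1143.1 s.
Altogether 37410.8 + 1143.1 = 38553.9 s, i.e. 10.71 hours.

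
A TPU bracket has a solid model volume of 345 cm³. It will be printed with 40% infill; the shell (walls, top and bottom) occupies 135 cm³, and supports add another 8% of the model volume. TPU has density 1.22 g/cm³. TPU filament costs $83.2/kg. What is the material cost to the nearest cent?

Interior volume = 345 − 135 = 210 cm³.
Deposited infill: 0.40 × 210 → 84 cm³.
Support = 0.08 × 345 = 27.6 cm³.
Total extruded = 135 + 84 + 27.6 = 246.6 cm³.
Mass: 246.6 × 1.22 → 300.852 g.
At $83.2/kg: 300.852/1000 × 83.2 = $25.03.

$25.03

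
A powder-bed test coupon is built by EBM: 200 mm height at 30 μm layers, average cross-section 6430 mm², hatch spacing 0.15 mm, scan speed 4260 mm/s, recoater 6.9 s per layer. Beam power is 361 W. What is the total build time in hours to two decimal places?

31.41 hours

Number of layers: 200 / 0.03 → 6667 (rounded up).
Scan path per layer = 6430 / 0.15 = 42866.7 mm.
Scan time per layer = 42866.7 / 4260, so 10.0626 s.
Per-layer time = 10.0626 + 6.9, so 16.9626 s.
Total: 6667 × 16.9626 s = 113089.6542 s → 31.41 hours.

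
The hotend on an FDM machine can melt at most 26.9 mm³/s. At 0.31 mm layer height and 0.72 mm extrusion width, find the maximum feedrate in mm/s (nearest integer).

121 mm/s

A = 0.31 × 0.72, so 0.2232 mm².
Max speed = 26.9 / 0.2232 = 120.52 ≈ 121 mm/s.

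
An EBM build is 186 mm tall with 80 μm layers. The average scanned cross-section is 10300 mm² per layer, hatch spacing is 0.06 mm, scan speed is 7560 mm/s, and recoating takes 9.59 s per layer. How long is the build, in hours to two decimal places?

20.86 hours

Layers = ⌈186/0.08⌉ = 2325.
Hatch length per layer = 10300 / 0.06 = 171666.7 mm.
Beam time per layer = 171666.7 / 7560 = 22.7072 s.
Layer cycle = 22.7072 + 9.59 = 32.2972 s.
2325 layers × 32.2972 s/layer = 75090.99 s, i.e. 20.86 hours.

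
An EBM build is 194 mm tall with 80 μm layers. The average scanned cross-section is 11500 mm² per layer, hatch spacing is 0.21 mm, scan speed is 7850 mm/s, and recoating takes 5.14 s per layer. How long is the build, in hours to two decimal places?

8.16 hours

Number of layers: 194 / 0.08 → 2425 (rounded up).
Scan path per layer = 11500 / 0.21 = 54761.9 mm.
Scan time per layer = 54761.9 / 7850 = 6.976 s.
Layer cycle: 6.976 + 5.14 → 12.116 s.
2425 layers × 12.116 s/layer = 29381.3 s, i.e. 8.16 hours.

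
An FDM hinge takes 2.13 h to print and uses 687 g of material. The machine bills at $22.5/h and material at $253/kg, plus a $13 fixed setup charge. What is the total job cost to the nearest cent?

$234.74

Machine cost = 22.5 × 2.13 = $47.925.
Feedstock cost = 253 × 687/1000, so $173.811.
Total = 47.925 + 173.811 + 13 = 234.736 ≈ $234.74.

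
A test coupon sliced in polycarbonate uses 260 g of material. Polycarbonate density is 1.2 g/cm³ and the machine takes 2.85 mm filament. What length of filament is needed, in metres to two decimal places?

33.96 m

Volume = 260 g / 1.2 g·cm⁻³ = 216.6667 cm³ = 216666.7 mm³.
Filament cross-section = π × (2.85/2)² = 6.3794 mm².
Length = 216666.7 / 6.3794 = 33963.49 mm = 33.96 m.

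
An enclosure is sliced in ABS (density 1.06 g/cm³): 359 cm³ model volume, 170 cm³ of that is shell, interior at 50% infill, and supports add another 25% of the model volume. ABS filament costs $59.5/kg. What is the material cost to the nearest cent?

$22.34

Volume inside the shell: 359 − 170 → 189 cm³.
Deposited infill = 0.50 × 189 = 94.5 cm³.
Support = 0.25 × 359 = 89.75 cm³.
Deposited volume = 170 + 94.5 + 89.75 = 354.25 cm³.
Mass: 354.25 × 1.06 → 375.505 g.
Cost = 375.505 g / 1000 × $59.5/kg = $22.34.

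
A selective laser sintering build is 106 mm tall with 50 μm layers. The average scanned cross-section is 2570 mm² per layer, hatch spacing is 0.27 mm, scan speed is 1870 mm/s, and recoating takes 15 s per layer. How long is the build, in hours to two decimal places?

11.83 hours

Number of layers: 106 / 0.05 → 2120 (rounded up).
Scan path per layer: 2570 / 0.27 → 9518.5 mm.
Per-layer scan time = 9518.5 / 1870, so 5.0901 s.
Layer cycle: 5.0901 + 15 → 20.0901 s.
Total: 2120 × 20.0901 s = 42591.012 s → 11.83 hours.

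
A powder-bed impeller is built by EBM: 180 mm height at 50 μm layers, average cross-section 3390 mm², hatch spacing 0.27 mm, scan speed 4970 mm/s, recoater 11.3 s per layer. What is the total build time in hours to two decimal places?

Number of layers: 180 / 0.05 → 3600 (rounded up).
Hatch length per layer: 3390 / 0.27 → 12555.6 mm.
Beam time per layer = 12555.6 / 4970 = 2.5263 s.
Layer cycle = 2.5263 + 11.3, so 13.8263 s.
Build time = 3600 × 13.8263 = 49774.68 s = 13.83 hours.

13.83 hours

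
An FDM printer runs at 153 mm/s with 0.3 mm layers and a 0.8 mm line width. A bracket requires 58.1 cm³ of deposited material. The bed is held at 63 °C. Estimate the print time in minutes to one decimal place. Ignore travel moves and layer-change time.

26.4 minutes

Extrusion cross-section = 0.3 × 0.8 = 0.24 mm².
Path length: 58100 mm³ / 0.24 mm² → 242083.3 mm.
Extrusion time: 242083.3 / 153 → 1582.2 s.
In the requested units: 1582.2 s = 26.4 minutes.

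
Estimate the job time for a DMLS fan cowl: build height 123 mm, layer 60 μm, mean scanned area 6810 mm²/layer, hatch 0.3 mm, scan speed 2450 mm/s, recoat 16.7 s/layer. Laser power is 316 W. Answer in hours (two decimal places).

14.79 hours

Number of layers: 123 / 0.06 → 2050 (rounded up).
Per-layer scan distance = 6810 / 0.3 = 22700 mm.
Per-layer scan time = 22700 / 2450, so 9.2653 s.
Time per layer: 9.2653 + 16.7 → 25.9653 s.
2050 layers × 25.9653 s/layer = 53228.865 s, i.e. 14.79 hours.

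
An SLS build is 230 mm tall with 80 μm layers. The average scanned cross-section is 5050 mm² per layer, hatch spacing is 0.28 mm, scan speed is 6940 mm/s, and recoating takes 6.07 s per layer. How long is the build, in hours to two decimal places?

6.92 hours

Number of layers: 230 / 0.08 → 2875 (rounded up).
Per-layer scan distance = 5050 / 0.28 = 18035.7 mm.
Scan time per layer = 18035.7 / 6940, so 2.5988 s.
Layer cycle: 2.5988 + 6.07 → 8.6688 s.
Total: 2875 × 8.6688 s = 24922.8 s → 6.92 hours.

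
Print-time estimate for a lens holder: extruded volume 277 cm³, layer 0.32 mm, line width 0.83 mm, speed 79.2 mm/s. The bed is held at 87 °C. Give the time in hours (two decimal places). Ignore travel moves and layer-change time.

3.66 hours

Line area = 0.32 × 0.83, so 0.2656 mm².
Toolpath length = 277 cm³ / 0.2656 mm² = 277000 / 0.2656 = 1042921.7 mm.
Time extruding = 1042921.7 / 79.2 = 13168.2 s.
In the requested units: 13168.2 s = 3.66 hours.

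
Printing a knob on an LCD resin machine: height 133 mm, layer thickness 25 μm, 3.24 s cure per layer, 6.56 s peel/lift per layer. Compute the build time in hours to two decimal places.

14.48 hours

Layers = ⌈133/0.025⌉ = 5320.
Cycle time = 3.24 + 6.56, so 9.8 s.
Build time: 5320 × 9.8 s = 52136 s, i.e. 14.48 hours.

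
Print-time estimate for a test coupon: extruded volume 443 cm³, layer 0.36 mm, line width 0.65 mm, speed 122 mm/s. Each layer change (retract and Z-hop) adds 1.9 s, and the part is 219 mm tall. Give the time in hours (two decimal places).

Extrusion cross-section = 0.36 × 0.65, so 0.234 mm².
Toolpath length = 443 cm³ / 0.234 mm² = 443000 / 0.234 = 1893162.4 mm.
Time extruding = 1893162.4 / 122, so 15517.7 s.
Number of layers: 219 / 0.36 → 609 (rounded up).
Non-print overhead = 609 × 1.9, so 1157.1 s.
Total = 15517.7 + 1157.1 = 16674.8 s = 4.63 hours.

4.63 hours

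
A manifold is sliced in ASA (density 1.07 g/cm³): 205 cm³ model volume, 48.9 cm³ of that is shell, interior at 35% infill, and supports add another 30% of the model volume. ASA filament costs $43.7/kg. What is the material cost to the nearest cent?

Interior volume: 205 − 48.9 → 156.1 cm³.
Infill deposited = 0.35 × 156.1 = 54.635 cm³.
Support: 0.30 × 205 → 61.5 cm³.
Total printed volume: 48.9 + 54.635 + 61.5 → 165.035 cm³.
Mass: 165.035 × 1.07 → 176.58745 g.
Cost = 176.58745 g / 1000 × $43.7/kg = $7.72.

$7.72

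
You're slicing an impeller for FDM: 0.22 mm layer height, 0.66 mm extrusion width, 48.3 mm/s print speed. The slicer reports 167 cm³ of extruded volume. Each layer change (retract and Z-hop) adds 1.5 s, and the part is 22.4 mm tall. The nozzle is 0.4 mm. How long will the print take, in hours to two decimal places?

6.66 hours

Bead cross-section = 0.22 × 0.66, so 0.1452 mm².
Total extruded path = 167000/0.1452 = 1150137.7 mm.
Time extruding = 1150137.7 / 48.3 = 23812.4 s.
Number of layers: 22.4 / 0.22 → 102 (rounded up).
Z-hop total = 102 × 1.5, so 153 s.
Total = 23812.4 + 153 = 23965.4 s = 6.66 hours.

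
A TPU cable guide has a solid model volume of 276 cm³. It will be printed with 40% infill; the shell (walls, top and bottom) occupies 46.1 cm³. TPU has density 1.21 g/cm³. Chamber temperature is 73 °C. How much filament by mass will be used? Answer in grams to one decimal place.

167.1 g

Interior volume: 276 − 46.1 → 229.9 cm³.
Infill deposited: 0.40 × 229.9 → 91.96 cm³.
Deposited volume = 46.1 + 91.96, so 138.06 cm³.
Mass = 138.06 × 1.21 = 167.0526 g.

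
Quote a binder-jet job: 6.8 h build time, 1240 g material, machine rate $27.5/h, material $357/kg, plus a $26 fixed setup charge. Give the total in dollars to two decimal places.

$655.68

Machine-time cost = 27.5 × 6.8, so $187.00.
Material cost = 357 × 1240/1000 = $442.68.
Adding setup: 187.00 + 442.68 + 26 → $655.68.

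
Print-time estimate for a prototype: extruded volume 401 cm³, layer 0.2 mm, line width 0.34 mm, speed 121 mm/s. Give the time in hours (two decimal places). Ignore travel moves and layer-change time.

13.54 hours

Bead cross-section = 0.2 × 0.34, so 0.068 mm².
Total extruded path = 401000/0.068 = 5897058.8 mm.
Extrusion time = 5897058.8 / 121 = 48736 s.
Converting: 48736 s = 13.54 hours.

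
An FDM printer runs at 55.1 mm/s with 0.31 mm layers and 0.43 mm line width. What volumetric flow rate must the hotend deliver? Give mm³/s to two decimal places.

7.34

A: 0.31 × 0.43 → 0.1333 mm².
Q = v·A = 55.1 × 0.1333 = 7.34 mm³/s.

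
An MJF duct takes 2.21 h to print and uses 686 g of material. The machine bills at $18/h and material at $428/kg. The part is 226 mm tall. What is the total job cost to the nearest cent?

$333.39

Machine cost = 18 × 2.21, so $39.78.
Material charge = 428 × 686/1000, so $293.608.
Job cost: 39.78 + 293.608 = 333.388 ≈ $333.39.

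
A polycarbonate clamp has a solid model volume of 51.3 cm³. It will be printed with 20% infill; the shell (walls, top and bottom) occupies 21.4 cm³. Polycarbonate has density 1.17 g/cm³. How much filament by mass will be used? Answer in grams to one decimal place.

Interior volume = 51.3 − 21.4, so 29.9 cm³.
Infill volume = 0.20 × 29.9, so 5.98 cm³.
Deposited volume = 21.4 + 5.98 = 27.38 cm³.
Mass = 27.38 × 1.17 = 32.0346 g.

32.0 g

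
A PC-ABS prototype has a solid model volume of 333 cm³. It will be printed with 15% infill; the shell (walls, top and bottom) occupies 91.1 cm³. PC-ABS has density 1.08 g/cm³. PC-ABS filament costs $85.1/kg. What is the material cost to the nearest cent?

Infill region = 333 − 91.1 = 241.9 cm³.
Deposited infill = 0.15 × 241.9, so 36.285 cm³.
Deposited volume = 91.1 + 36.285 = 127.385 cm³.
Mass: 127.385 × 1.08 → 137.5758 g.
At $85.1/kg: 137.5758/1000 × 85.1 = $11.71.

$11.71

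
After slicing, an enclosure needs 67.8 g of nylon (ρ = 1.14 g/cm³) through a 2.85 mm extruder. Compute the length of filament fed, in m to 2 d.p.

Extruded volume: 67.8/1.14 = 59.4737 cm³ (59473.7 mm³).
Cross-section of 2.85 mm filament: π·(2.85/2)² = 6.3794 mm².
Length = 59473.7 / 6.3794 = 9322.77 mm = 9.32 m.

9.32 m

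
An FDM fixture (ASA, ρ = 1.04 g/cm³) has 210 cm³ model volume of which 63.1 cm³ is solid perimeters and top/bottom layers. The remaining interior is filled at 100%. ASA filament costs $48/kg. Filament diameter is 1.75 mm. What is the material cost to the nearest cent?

Infill region: 210 − 63.1 → 146.9 cm³.
Infill deposited: 1.00 × 146.9 → 146.9 cm³.
Total extruded = 63.1 + 146.9, so 210 cm³.
Mass: 210 × 1.04 → 218.4 g.
At $48/kg: 218.4/1000 × 48 = $10.48.

$10.48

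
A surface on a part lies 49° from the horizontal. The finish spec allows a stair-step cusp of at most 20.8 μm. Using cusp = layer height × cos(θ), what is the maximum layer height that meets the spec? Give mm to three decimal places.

t = h_c / cos θ = 0.0208 / 0.6561 = 0.032 mm.

0.032 mm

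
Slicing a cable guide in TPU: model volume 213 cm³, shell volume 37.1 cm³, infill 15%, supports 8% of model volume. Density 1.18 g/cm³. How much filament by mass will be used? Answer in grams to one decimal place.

95.0 g

Volume inside the shell = 213 − 37.1, so 175.9 cm³.
Infill volume: 0.15 × 175.9 → 26.385 cm³.
Support = 0.08 × 213, so 17.04 cm³.
Total extruded = 37.1 + 26.385 + 17.04 = 80.525 cm³.
Mass = 80.525 × 1.18, so 95.0195 g.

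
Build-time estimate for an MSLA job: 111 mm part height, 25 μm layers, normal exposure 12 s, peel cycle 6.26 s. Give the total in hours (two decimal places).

Layers = ⌈111/0.025⌉ = 4440.
Each layer takes = 12 + 6.26, so 18.26 s.
Build time: 4440 × 18.26 s = 81074.4 s, i.e. 22.52 hours.

22.52 hours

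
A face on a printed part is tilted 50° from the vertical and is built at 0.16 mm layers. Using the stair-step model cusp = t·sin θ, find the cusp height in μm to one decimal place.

122.6 μm

Cusp = layer height × sin(50°) = 0.16 × 0.7660 = 0.12256 mm = 122.6 μm.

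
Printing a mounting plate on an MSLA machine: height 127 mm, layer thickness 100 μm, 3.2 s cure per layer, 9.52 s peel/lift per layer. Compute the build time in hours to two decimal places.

Number of layers: 127 / 0.1 → 1270 (rounded up).
Each layer takes = 3.2 + 9.52 = 12.72 s.
Build time: 1270 × 12.72 s = 16154.4 s, i.e. 4.49 hours.

4.49 hours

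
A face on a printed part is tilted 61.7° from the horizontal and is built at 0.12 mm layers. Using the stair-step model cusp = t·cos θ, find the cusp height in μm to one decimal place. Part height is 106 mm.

Cusp = layer height × cos(61.7°) = 0.12 × 0.4741 = 0.056892 mm = 56.9 μm.

56.9 μm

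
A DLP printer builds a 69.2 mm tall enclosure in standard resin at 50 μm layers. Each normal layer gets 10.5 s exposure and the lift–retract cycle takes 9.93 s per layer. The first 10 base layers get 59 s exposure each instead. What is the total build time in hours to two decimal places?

Number of layers: 69.2 / 0.05 → 1384 (rounded up).
Bottom layers = 10 × (59 + 9.93), so 689.3 s.
Regular layers: 1374 × (10.5 + 9.93) → 28070.82 s.
Total = 689.3 + 28070.82 = 28760.12 s = 7.99 hours.

7.99 hours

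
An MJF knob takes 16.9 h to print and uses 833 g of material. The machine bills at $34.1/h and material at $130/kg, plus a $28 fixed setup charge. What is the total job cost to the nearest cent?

$712.58

Machine cost = 34.1 × 16.9 = $576.29.
Material cost = 130 × 833/1000, so $108.29.
Total = 576.29 + 108.29 + 28 = $712.58.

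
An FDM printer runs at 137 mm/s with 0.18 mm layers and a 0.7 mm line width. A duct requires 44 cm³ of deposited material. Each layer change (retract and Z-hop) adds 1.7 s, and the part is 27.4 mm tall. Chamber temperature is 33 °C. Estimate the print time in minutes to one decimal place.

46.8 minutes

Extrusion cross-section = 0.18 × 0.7, so 0.126 mm².
Path length: 44000 mm³ / 0.126 mm² → 349206.3 mm.
Print-move time: 349206.3 / 137 → 2549 s.
Layers = ⌈27.4/0.18⌉ = 153.
Z-hop total: 153 × 1.7 → 260.1 s.
Altogether 2549 + 260.1 = 2809.1 s, i.e. 46.8 minutes.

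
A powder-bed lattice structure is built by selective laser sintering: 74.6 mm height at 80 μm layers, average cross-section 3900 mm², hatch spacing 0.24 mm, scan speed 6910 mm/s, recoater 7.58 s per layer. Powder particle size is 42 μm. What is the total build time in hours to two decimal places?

Layer count = ceil(74.6 / 0.08) = 933.
Hatch length per layer = 3900 / 0.24, so 16250 mm.
Per-layer scan time = 16250 / 6910 = 2.3517 s.
Layer cycle: 2.3517 + 7.58 → 9.9317 s.
Total: 933 × 9.9317 s = 9266.2761 s → 2.57 hours.

2.57 hours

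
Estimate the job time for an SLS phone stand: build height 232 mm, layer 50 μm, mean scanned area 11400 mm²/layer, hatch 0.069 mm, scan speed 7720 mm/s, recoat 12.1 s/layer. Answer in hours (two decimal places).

Number of layers: 232 / 0.05 → 4640 (rounded up).
Scan path per layer = 11400 / 0.069 = 165217.4 mm.
Scan time per layer: 165217.4 / 7720 → 21.4012 s.
Per-layer time: 21.4012 + 12.1 → 33.5012 s.
4640 layers × 33.5012 s/layer = 155445.568 s, i.e. 43.18 hours.

43.18 hours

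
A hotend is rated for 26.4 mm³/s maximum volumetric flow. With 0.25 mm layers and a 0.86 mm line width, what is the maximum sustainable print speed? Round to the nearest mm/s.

123 mm/s

Extrusion cross-section = 0.25 × 0.86, so 0.215 mm².
Max speed = 26.4 / 0.215 = 122.79 ≈ 123 mm/s.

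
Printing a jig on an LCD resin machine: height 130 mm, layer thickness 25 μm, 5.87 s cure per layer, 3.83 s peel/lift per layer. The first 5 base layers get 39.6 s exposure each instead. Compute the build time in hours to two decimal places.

Layer count = ceil(130 / 0.025) = 5200.
Base layers: 5 × (39.6 + 3.83) → 217.15 s.
Regular layers = 5195 × (5.87 + 3.83) = 50391.5 s.
Sum: 217.15 + 50391.5 = 50608.65 s → 14.06 hours.

14.06 hours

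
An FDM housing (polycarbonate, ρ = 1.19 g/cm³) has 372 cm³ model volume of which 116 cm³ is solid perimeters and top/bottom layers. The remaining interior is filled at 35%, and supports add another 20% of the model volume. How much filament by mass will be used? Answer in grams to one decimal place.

333.2 g

Infill region: 372 − 116 → 256 cm³.
Infill deposited = 0.35 × 256 = 89.6 cm³.
Support: 0.20 × 372 → 74.4 cm³.
Total printed volume = 116 + 89.6 + 74.4 = 280 cm³.
Mass = 280 × 1.19 = 333.2 g.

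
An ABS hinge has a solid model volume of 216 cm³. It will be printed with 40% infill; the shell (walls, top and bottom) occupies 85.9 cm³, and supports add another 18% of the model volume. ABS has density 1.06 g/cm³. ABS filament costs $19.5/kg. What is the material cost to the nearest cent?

$3.65

Infill region = 216 − 85.9, so 130.1 cm³.
Deposited infill: 0.40 × 130.1 → 52.04 cm³.
Support = 0.18 × 216 = 38.88 cm³.
Total printed volume: 85.9 + 52.04 + 38.88 → 176.82 cm³.
Mass = 176.82 × 1.06 = 187.4292 g.
At $19.5/kg: 187.4292/1000 × 19.5 = $3.65.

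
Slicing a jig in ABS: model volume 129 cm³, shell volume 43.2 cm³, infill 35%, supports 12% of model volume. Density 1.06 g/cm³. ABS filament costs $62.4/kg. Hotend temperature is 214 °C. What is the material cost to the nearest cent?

Interior volume = 129 − 43.2 = 85.8 cm³.
Infill deposited = 0.35 × 85.8, so 30.03 cm³.
Support = 0.12 × 129 = 15.48 cm³.
Deposited volume = 43.2 + 30.03 + 15.48 = 88.71 cm³.
Mass: 88.71 × 1.06 → 94.0326 g.
Cost = 94.0326 g / 1000 × $62.4/kg = $5.87.

$5.87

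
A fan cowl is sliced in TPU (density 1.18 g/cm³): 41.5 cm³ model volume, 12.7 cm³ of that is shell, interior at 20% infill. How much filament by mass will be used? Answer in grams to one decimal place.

Infill region = 41.5 − 12.7 = 28.8 cm³.
Infill deposited = 0.20 × 28.8, so 5.76 cm³.
Total extruded: 12.7 + 5.76 → 18.46 cm³.
Mass = 18.46 × 1.18, so 21.7828 g.

21.8 g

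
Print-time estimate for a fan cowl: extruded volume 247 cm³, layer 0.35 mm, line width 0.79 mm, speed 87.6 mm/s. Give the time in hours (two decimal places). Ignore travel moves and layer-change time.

Line area = 0.35 × 0.79 = 0.2765 mm².
Total extruded path = 247000/0.2765 = 893309.2 mm.
Time extruding = 893309.2 / 87.6 = 10197.6 s.
Converting: 10197.6 s = 2.83 hours.

2.83 hours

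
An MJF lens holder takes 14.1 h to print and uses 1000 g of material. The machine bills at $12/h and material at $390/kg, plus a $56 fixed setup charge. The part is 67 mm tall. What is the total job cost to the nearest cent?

Machine-time cost: 12 × 14.1 → $169.20.
Material charge: 390 × 1000/1000 → $390.00.
Total = 169.20 + 390.00 + 56 = $615.20.

$615.20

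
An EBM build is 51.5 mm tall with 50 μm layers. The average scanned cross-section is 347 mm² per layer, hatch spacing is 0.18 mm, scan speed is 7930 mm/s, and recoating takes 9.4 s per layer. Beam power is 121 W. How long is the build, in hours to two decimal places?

2.76 hours

Number of layers: 51.5 / 0.05 → 1030 (rounded up).
Scan path per layer = 347 / 0.18, so 1927.8 mm.
Per-layer scan time = 1927.8 / 7930, so 0.2431 s.
Per-layer time = 0.2431 + 9.4 = 9.6431 s.
Build time = 1030 × 9.6431 = 9932.393 s = 2.76 hours.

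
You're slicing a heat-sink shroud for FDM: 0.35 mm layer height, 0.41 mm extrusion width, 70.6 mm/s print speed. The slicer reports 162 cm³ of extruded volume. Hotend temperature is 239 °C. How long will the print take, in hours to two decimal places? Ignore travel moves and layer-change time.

Line area = 0.35 × 0.41, so 0.1435 mm².
Toolpath length = 162 cm³ / 0.1435 mm² = 162000 / 0.1435 = 1128919.9 mm.
Time extruding: 1128919.9 / 70.6 → 15990.4 s.
Converting: 15990.4 s = 4.44 hours.

4.44 hours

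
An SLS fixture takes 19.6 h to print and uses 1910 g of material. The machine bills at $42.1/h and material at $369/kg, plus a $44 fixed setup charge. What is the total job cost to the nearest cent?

Machine-time cost = 42.1 × 19.6 = $825.16.
Material cost: 369 × 1910/1000 → $704.79.
Adding setup: 825.16 + 704.79 + 44 → $1573.95.

$1573.95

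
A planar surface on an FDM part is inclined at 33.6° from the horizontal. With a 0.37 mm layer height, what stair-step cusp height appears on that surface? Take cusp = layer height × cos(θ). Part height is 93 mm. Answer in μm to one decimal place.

cos(33.6°) = 0.8329, so cusp = 0.37 × 0.8329 = 0.308173 mm → 308.2 μm.

308.2 μm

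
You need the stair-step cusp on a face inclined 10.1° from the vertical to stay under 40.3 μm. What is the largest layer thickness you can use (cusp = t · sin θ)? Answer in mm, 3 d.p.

0.230 mm

sin(10.1°) = 0.1754; t_max = 0.0403/0.1754 = 0.230 mm.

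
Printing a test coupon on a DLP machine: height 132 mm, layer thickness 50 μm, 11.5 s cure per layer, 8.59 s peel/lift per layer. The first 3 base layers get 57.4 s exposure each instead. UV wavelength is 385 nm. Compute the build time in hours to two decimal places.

Layers = ⌈132/0.05⌉ = 2640.
Base layers = 3 × (57.4 + 8.59), so 197.97 s.
Normal layers = 2637 × (11.5 + 8.59), so 52977.33 s.
Sum: 197.97 + 52977.33 = 53175.3 s → 14.77 hours.

14.77 hours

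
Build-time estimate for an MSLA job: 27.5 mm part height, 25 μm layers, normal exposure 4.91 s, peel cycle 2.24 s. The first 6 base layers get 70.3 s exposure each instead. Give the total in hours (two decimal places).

2.29 hours

Layer count = ceil(27.5 / 0.025) = 1100.
Base layers = 6 × (70.3 + 2.24) = 435.24 s.
Regular layers = 1094 × (4.91 + 2.24), so 7822.1 s.
Total = 435.24 + 7822.1 = 8257.34 s = 2.29 hours.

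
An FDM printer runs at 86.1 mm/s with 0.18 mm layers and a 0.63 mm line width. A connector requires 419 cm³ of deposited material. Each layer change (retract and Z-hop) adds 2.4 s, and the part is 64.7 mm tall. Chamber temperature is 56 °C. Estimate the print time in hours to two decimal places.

Extrusion cross-section = 0.18 × 0.63, so 0.1134 mm².
Toolpath length = 419 cm³ / 0.1134 mm² = 419000 / 0.1134 = 3694885.4 mm.
Print-move time = 3694885.4 / 86.1, so 42913.9 s.
Layers = ⌈64.7/0.18⌉ = 360.
Layer-change overhead: 360 × 2.4 → 864 s.
Altogether 42913.9 + 864 = 43777.9 s, i.e. 12.16 hours.

12.16 hours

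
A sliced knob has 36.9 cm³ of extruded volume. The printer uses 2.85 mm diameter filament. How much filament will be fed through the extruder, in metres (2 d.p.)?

5.78 m

A = π r² = π × 1.425² = 6.3794 mm².
L = 36900 mm³ / 6.3794 mm² = 5784.24 mm, i.e. 5.78 m.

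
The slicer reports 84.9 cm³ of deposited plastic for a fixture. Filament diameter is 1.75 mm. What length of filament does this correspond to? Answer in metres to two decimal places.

Cross-section of 1.75 mm filament: π·(1.75/2)² = 2.4053 mm².
L = 84900 mm³ / 2.4053 mm² = 35297.05 mm, i.e. 35.30 m.

35.30 m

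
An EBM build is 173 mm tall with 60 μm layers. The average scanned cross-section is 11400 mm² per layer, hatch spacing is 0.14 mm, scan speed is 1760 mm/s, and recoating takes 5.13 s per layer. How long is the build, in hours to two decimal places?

Layer count = ceil(173 / 0.06) = 2884.
Per-layer scan distance = 11400 / 0.14 = 81428.6 mm.
Per-layer scan time = 81428.6 / 1760 = 46.2663 s.
Layer cycle = 46.2663 + 5.13, so 51.3963 s.
Total: 2884 × 51.3963 s = 148226.9292 s → 41.17 hours.

41.17 hours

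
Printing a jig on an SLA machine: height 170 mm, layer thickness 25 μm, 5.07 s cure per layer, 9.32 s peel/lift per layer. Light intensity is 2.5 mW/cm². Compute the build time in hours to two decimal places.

27.18 hours

Layer count = ceil(170 / 0.025) = 6800.
Each layer takes = 5.07 + 9.32, so 14.39 s.
Build time: 6800 × 14.39 s = 97852 s, i.e. 27.18 hours.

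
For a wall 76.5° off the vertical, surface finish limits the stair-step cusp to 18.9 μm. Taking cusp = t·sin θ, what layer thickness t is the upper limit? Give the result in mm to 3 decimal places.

Layer height = cusp / sin(76.5°) = 0.0189 / 0.9724 = 0.019 mm.

0.019 mm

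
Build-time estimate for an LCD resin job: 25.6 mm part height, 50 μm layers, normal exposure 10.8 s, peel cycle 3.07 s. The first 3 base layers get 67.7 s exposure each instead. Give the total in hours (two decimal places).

2.02 hours

Layers = ⌈25.6/0.05⌉ = 512.
Base layers = 3 × (67.7 + 3.07) = 212.31 s.
Regular layers = 509 × (10.8 + 3.07) = 7059.83 s.
Sum: 212.31 + 7059.83 = 7272.14 s → 2.02 hours.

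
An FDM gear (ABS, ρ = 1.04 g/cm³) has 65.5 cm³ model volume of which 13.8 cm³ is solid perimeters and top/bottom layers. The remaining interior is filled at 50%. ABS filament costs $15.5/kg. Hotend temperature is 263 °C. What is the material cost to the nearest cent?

Volume inside the shell: 65.5 − 13.8 → 51.7 cm³.
Infill deposited = 0.50 × 51.7 = 25.85 cm³.
Total printed volume = 13.8 + 25.85, so 39.65 cm³.
Mass: 39.65 × 1.04 → 41.236 g.
At $15.5/kg: 41.236/1000 × 15.5 = $0.64.

$0.64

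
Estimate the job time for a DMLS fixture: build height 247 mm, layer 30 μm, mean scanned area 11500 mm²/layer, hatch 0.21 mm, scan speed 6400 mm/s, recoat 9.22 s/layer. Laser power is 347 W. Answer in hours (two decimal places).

40.66 hours

Number of layers: 247 / 0.03 → 8234 (rounded up).
Per-layer scan distance = 11500 / 0.21, so 54761.9 mm.
Laser time per layer = 54761.9 / 6400, so 8.5565 s.
Per-layer time = 8.5565 + 9.22, so 17.7765 s.
Build time = 8234 × 17.7765 = 146371.701 s = 40.66 hours.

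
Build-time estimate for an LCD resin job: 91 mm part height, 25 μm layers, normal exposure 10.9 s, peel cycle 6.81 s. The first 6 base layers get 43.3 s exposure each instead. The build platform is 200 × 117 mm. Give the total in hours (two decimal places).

Layers = ⌈91/0.025⌉ = 3640.
Burn-in layers = 6 × (43.3 + 6.81) = 300.66 s.
Normal layers: 3634 × (10.9 + 6.81) → 64358.14 s.
Total = 300.66 + 64358.14 = 64658.8 s = 17.96 hours.

17.96 hours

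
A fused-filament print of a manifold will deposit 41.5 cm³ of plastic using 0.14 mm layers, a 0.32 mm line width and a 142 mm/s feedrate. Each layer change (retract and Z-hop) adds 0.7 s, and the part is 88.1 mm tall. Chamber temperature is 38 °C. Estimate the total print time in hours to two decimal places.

1.93 hours

Extrusion cross-section = 0.14 × 0.32, so 0.0448 mm².
Path length: 41500 mm³ / 0.0448 mm² → 926339.3 mm.
Print-move time: 926339.3 / 142 → 6523.5 s.
Number of layers: 88.1 / 0.14 → 630 (rounded up).
Non-print overhead = 630 × 0.7, so 441 s.
Altogether 6523.5 + 441 = 6964.5 s, i.e. 1.93 hours.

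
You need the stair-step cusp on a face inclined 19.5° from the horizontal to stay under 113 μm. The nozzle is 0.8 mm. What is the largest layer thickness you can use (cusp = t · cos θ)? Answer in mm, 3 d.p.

0.120 mm

t = h_c / cos θ = 0.113 / 0.9426 = 0.120 mm.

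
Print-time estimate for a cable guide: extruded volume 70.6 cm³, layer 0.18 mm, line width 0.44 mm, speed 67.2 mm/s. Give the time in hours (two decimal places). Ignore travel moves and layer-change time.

3.68 hours

Bead cross-section = 0.18 × 0.44, so 0.0792 mm².
Path length: 70600 mm³ / 0.0792 mm² → 891414.1 mm.
Extrusion time = 891414.1 / 67.2 = 13265.1 s.
13265.1 s = 3.68 hours.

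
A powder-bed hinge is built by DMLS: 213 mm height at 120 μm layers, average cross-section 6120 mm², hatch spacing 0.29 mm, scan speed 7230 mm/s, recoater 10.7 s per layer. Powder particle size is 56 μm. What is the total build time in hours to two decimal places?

Layers = ⌈213/0.12⌉ = 1775.
Scan path per layer = 6120 / 0.29, so 21103.4 mm.
Per-layer scan time = 21103.4 / 7230, so 2.9189 s.
Per-layer time = 2.9189 + 10.7, so 13.6189 s.
Build time = 1775 × 13.6189 = 24173.5475 s = 6.71 hours.

6.71 hours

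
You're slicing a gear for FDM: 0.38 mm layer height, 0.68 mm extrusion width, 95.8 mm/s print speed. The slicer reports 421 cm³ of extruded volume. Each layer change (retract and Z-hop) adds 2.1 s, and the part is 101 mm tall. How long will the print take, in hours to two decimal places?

Bead cross-section = 0.38 × 0.68, so 0.2584 mm².
Toolpath length = 421 cm³ / 0.2584 mm² = 421000 / 0.2584 = 1629257 mm.
Time extruding = 1629257 / 95.8 = 17006.9 s.
Number of layers: 101 / 0.38 → 266 (rounded up).
Non-print overhead: 266 × 2.1 → 558.6 s.
Altogether 17006.9 + 558.6 = 17565.5 s, i.e. 4.88 hours.

4.88 hours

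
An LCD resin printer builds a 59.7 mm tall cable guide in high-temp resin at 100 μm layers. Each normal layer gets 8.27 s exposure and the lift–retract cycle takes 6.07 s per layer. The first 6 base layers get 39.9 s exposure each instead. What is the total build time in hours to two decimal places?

2.43 hours

Layers = ⌈59.7/0.1⌉ = 597.
Base layers = 6 × (39.9 + 6.07), so 275.82 s.
Remaining layers: 591 × (8.27 + 6.07) → 8474.94 s.
Sum: 275.82 + 8474.94 = 8750.76 s → 2.43 hours.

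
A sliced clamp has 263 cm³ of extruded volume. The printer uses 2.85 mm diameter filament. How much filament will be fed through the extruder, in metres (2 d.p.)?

Filament cross-section = π × (2.85/2)² = 6.3794 mm².
L = 263000 mm³ / 6.3794 mm² = 41226.45 mm, i.e. 41.23 m.

41.23 m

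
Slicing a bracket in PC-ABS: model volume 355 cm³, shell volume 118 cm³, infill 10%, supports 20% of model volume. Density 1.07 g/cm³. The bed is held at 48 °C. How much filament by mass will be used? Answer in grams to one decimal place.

Interior volume = 355 − 118 = 237 cm³.
Infill volume: 0.10 × 237 → 23.7 cm³.
Support = 0.20 × 355 = 71 cm³.
Total printed volume = 118 + 23.7 + 71, so 212.7 cm³.
Mass: 212.7 × 1.07 → 227.589 g.

227.6 g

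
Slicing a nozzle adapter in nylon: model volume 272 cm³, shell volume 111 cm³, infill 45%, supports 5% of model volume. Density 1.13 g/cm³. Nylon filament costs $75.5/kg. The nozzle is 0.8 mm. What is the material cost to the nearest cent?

$16.81

Volume inside the shell = 272 − 111, so 161 cm³.
Deposited infill: 0.45 × 161 → 72.45 cm³.
Support = 0.05 × 272 = 13.6 cm³.
Total extruded: 111 + 72.45 + 13.6 → 197.05 cm³.
Mass = 197.05 × 1.13 = 222.6665 g.
Cost = 222.6665 g / 1000 × $75.5/kg = $16.81.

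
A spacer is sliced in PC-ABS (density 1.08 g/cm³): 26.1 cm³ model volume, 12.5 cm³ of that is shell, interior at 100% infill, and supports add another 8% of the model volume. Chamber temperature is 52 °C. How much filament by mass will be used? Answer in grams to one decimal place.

30.4 g

Interior volume = 26.1 − 12.5, so 13.6 cm³.
Infill volume: 1.00 × 13.6 → 13.6 cm³.
Support: 0.08 × 26.1 → 2.088 cm³.
Total extruded: 12.5 + 13.6 + 2.088 → 28.188 cm³.
Mass: 28.188 × 1.08 → 30.44304 g.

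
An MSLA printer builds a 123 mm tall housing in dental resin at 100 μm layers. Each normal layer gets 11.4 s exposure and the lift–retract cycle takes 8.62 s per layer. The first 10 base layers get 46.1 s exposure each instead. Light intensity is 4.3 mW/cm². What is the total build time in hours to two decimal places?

Number of layers: 123 / 0.1 → 1230 (rounded up).
Base layers = 10 × (46.1 + 8.62) = 547.2 s.
Regular layers: 1220 × (11.4 + 8.62) → 24424.4 s.
Total = 547.2 + 24424.4 = 24971.6 s = 6.94 hours.

6.94 hours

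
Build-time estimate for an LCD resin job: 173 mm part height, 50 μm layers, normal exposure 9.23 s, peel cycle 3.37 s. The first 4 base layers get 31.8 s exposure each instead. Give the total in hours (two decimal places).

Number of layers: 173 / 0.05 → 3460 (rounded up).
Burn-in layers = 4 × (31.8 + 3.37), so 140.68 s.
Remaining layers = 3456 × (9.23 + 3.37), so 43545.6 s.
Sum: 140.68 + 43545.6 = 43686.28 s → 12.14 hours.

12.14 hours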